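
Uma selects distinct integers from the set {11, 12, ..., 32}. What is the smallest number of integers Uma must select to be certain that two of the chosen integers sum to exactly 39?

A set avoiding the sum 39 can contain at most one of each pair {x, 39−x}, plus the 4 elements whose complement lies outside the range.
The integers 20, …, 32 (13 of them) are such a set: any two sum to at least 20+21 = 41 > 39.
Pigeonhole: any 14th integer completes one of the 9 pairs, so 14 choices force a sum of 39.

14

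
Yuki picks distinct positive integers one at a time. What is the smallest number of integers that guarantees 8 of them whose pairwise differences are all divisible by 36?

Integers whose pairwise differences are multiples of 36 are exactly those sharing a remainder mod 36. Pigeonhole: the 36 residue classes mod 36 are the pigeonholes.
With 252 integers one could put 7 in each residue class and have no class reach 8.
The 253rd integer pushes some class to 8, so 36·7 + 1 = 253.

253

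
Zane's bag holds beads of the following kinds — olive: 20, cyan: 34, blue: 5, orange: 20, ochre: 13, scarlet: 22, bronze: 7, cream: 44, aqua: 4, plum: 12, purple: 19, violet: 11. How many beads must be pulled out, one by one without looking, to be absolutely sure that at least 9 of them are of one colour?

89

An adversary could hand out at most 8 beads per colour (blue, bronze, aqua run out sooner): 8 + 8 + 5 + 8 + 8 + 8 + 7 + 8 + 4 + 8 + 8 + 8 = 88 beads and still no colour has 9.
Pigeonhole: one more bead lands in a colour already at 8, so 89 draws are enough and 88 are not.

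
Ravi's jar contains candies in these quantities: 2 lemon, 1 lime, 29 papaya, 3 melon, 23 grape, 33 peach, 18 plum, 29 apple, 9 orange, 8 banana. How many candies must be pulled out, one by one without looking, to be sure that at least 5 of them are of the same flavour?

35

An adversary could hand out at most 4 candies per flavour (lemon, lime, melon run out sooner): 2 + 1 + 4 + 3 + 4 + 4 + 4 + 4 + 4 + 4 = 34 candies and still no flavour has 5.
By pigeonhole, one more candy lands in a flavour already at 4, so 35 draws are enough and 34 are not.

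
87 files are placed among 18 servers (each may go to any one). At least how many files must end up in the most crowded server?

5

By the pigeonhole principle, the 18 servers are the holes and the 87 files are the pigeons.
If every server held at most 4 files, the total would be at most 18 × 4 = 72, which is less than 87.
So some server holds at least ⌈87/18⌉ = 5 files.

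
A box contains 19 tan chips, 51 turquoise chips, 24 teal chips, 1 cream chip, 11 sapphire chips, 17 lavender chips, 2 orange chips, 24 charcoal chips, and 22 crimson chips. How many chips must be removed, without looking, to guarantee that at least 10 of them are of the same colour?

Put each drawn chip into a box by colour. The largest draw with every box below 10 takes min(count, 9) from each colour; colours with fewer than 9 contribute all they have.
Σ min(cᵢ, 9) = 9 + 9 + 9 + 1 + 9 + 9 + 2 + 9 + 9 = 66.
Draw number 66 + 1 = 67 must push one box to 10.

67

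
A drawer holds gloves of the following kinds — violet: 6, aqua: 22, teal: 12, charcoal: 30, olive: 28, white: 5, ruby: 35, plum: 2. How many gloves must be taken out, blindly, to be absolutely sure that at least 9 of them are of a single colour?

An adversary could hand out at most 8 gloves per colour (violet, white, plum run out sooner): 6 + 8 + 8 + 8 + 8 + 5 + 8 + 2 = 53 gloves and still no colour has 9.
By the pigeonhole principle, one more glove lands in a colour already at 8, so 54 draws are enough and 53 are not.

54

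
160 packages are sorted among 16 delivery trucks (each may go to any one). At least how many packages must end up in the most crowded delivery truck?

Pigeonhole: the 16 delivery trucks are the holes and the 160 packages are the pigeons.
If every delivery truck held at most 9 packages, the total would be at most 16 × 9 = 144, which is less than 160.
So some delivery truck holds at least ⌈160/16⌉ = 10 packages.

10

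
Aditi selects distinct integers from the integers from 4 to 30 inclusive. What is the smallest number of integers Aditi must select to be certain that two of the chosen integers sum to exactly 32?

Group the elements by complementary pair {x, 32−x}: {4,28}, {5,27}, {6,26}, …, giving 12 two-element pairs, the single value 16 (it cannot pair with itself since the integers are distinct), and 2 integers whose partner 32−x falls outside [4,30].
Treating each of those 15 groups as a pigeonhole, one can pick one integer per group — 15 integers — with no two summing to 32.
The 16th integer lands in an occupied pair, forcing a sum of 32.

16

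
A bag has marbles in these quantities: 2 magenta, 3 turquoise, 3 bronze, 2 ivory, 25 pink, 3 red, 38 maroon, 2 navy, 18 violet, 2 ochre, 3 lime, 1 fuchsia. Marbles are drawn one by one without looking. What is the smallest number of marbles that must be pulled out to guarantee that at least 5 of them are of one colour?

By pigeonhole, the 12 colours are the holes; the marbles drawn are the pigeons.
To avoid 5 of any one colour, the worst case takes at most 4 of each colour, or every marble of a colour that has fewer than 4.
That gives 2 + 3 + 3 + 2 + 4 + 3 + 4 + 2 + 4 + 2 + 3 + 1 = 33 marbles with no colour reaching 5.
The next marble forces some colour to 5, so 33 + 1 = 34.

34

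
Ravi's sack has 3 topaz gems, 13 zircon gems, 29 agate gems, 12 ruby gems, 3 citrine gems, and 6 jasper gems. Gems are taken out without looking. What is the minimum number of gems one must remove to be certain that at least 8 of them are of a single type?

By pigeonhole, put each drawn gem into a box by type. The largest draw with every box below 8 takes min(count, 7) from each type; types with fewer than 7 contribute all they have.
Σ min(cᵢ, 7) = 3 + 7 + 7 + 7 + 3 + 6 = 33.
Draw number 33 + 1 = 34 must push one box to 8.

34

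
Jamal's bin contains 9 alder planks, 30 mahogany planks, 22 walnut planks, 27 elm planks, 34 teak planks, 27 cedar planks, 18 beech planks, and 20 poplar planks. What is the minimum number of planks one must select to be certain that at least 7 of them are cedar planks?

In the worst case for collecting cedar planks, every non-cedar plank comes out first.
There are 9 + 30 + 22 + 27 + 34 + 18 + 20 = 160 non-cedar planks altogether.
After those, each further plank must be cedar, so 160 + 7 = 167 draws guarantee 7 cedar planks.

167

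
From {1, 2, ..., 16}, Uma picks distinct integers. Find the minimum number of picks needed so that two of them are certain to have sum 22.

12

A set avoiding the sum 22 can contain at most one of each pair {x, 22−x}, plus the 6 elements whose complement lies outside the range or equal to its own complement.
The integers 1, …, 11 (11 of them) are such a set: any two sum to at least 1+2 = 3 and at most 10+11 = 21 < 22.
By pigeonhole, any 12th integer completes one of the 5 pairs, so 12 choices force a sum of 22.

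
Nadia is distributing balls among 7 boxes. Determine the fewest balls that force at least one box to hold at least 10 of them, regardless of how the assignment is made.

With 63 balls one could put exactly 9 in each of the 7 boxes, and no box would reach 10.
By pigeonhole, one more ball must land in a box that already has 9, giving it 10.
So 7 × 9 + 1 = 64 balls are required.

64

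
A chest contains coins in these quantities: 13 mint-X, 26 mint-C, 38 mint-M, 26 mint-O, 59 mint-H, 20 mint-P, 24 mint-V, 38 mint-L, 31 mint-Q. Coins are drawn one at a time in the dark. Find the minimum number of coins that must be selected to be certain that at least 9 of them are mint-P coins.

In the worst case for collecting mint-P coins, every non-mint-P coin comes out first.
There are 13 + 26 + 38 + 26 + 59 + 24 + 38 + 31 = 255 non-mint-P coins altogether.
After those, each further coin must be mint-P, so 255 + 9 = 264 draws guarantee 9 mint-P coins.

264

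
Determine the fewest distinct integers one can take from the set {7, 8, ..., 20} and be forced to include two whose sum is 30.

10

Two chosen integers sum to 30 exactly when both halves of some pair {x, 30−x} with 10 ≤ x ≤ 30−x ≤ 20 are chosen — 5 such pairs.
The remaining 4 elements (those with no distinct partner in range) can never complete a 30-sum, so the worst case takes all of them and one from each pair: 4 + 5 = 9.
The 10th integer has to be the second member of some pair, so 9 + 1 = 10.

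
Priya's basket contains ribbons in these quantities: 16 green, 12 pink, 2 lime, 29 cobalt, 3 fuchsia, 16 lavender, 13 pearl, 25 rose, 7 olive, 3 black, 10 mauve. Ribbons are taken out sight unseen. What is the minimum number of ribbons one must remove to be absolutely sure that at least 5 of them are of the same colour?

41

By the pigeonhole principle, the 11 colours are the holes; the ribbons drawn are the pigeons.
To avoid 5 of any one colour, the worst case takes at most 4 of each colour, or every ribbon of a colour that has fewer than 4.
That gives 4 + 4 + 2 + 4 + 3 + 4 + 4 + 4 + 4 + 3 + 4 = 40 ribbons with no colour reaching 5.
The next ribbon forces some colour to 5, so 40 + 1 = 41.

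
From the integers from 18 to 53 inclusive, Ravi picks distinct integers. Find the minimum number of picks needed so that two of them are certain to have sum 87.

Group the elements by complementary pair {x, 87−x}: {34,53}, {35,52}, {36,51}, …, giving 10 two-element pairs and 16 integers whose partner 87−x falls outside [18,53].
Treating each of those 26 groups as a pigeonhole, one can pick one integer per group — 26 integers — with no two summing to 87.
The 27th integer lands in an occupied pair, forcing a sum of 87.

27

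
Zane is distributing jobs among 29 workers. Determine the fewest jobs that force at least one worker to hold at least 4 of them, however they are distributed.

With 87 jobs one could put exactly 3 in each of the 29 workers, and no worker would reach 4.
By the pigeonhole principle, one more job must land in a worker that already has 3, giving it 4.
So 29 × 3 + 1 = 88 jobs are required.

88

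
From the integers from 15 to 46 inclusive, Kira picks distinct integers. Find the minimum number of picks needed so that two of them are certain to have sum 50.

23

Group the elements by complementary pair {x, 50−x}: {15,35}, {16,34}, {17,33}, …, giving 10 two-element pairs, the single value 25 (it cannot pair with itself since the integers are distinct), and 11 integers whose partner 50−x falls outside [15,46].
Treating each of those 22 groups as a pigeonhole, one can pick one integer per group — 22 integers — with no two summing to 50.
The 23rd integer lands in an occupied pair, forcing a sum of 50.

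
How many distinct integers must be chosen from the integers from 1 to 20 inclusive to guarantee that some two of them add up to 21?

11

A set avoiding the sum 21 can contain at most one of each pair {x, 21−x}.
The integers 11, …, 20 (10 of them) are such a set: any two sum to at least 11+12 = 23 > 21.
Pigeonhole: any 11th integer completes one of the 10 pairs, so 11 choices force a sum of 21.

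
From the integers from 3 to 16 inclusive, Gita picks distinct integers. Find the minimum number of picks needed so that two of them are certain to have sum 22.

Two chosen integers sum to 22 exactly when both halves of some pair {x, 22−x} with 6 ≤ x ≤ 22−x ≤ 16 are chosen — 5 such pairs.
The remaining 4 elements (those with no distinct partner in range) can never complete a 22-sum, so the worst case takes all of them and one from each pair: 4 + 5 = 9.
The 10th integer has to be the second member of some pair, so 9 + 1 = 10.

10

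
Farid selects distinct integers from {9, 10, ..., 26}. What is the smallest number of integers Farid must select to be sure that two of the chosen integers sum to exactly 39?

Two chosen integers sum to 39 exactly when both halves of some pair {x, 39−x} with 13 ≤ x ≤ 39−x ≤ 26 are chosen — 7 such pairs.
The remaining 4 elements (those with no distinct partner in range) can never complete a 39-sum, so the worst case takes all of them and one from each pair: 4 + 7 = 11.
The 12th integer has to be the second member of some pair, so 11 + 1 = 12.

12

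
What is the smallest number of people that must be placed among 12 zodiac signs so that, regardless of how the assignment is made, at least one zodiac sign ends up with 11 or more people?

121

With 120 people one could put exactly 10 in each of the 12 zodiac signs, and no zodiac sign would reach 11.
By the pigeonhole principle, one more person must land in a zodiac sign that already has 10, giving it 11.
So 12 × 10 + 1 = 121 people are required.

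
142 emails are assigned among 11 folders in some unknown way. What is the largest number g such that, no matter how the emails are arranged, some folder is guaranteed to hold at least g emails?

The 11 folders are the holes and the 142 emails are the pigeons.
If every folder held at most 12 emails, the total would be at most 11 × 12 = 132, which is less than 142.
So some folder holds at least ⌈142/11⌉ = 13 emails.

13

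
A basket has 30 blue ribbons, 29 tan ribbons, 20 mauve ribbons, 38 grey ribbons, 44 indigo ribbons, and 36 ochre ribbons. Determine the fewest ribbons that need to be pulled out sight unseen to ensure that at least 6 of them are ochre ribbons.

In the worst case for collecting ochre ribbons, every non-ochre ribbon comes out first.
There are 30 + 29 + 20 + 38 + 44 = 161 non-ochre ribbons altogether.
After those, each further ribbon must be ochre, so 161 + 6 = 167 draws guarantee 6 ochre ribbons.

167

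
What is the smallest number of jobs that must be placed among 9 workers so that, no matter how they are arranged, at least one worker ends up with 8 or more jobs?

With 63 jobs one could put exactly 7 in each of the 9 workers, and no worker would reach 8.
By pigeonhole, one more job must land in a worker that already has 7, giving it 8.
So 9 × 7 + 1 = 64 jobs are required.

64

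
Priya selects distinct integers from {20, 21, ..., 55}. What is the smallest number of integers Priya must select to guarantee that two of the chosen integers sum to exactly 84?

A set avoiding the sum 84 can contain at most one of each pair {x, 84−x}, plus the 10 elements whose complement lies outside the range or equal to its own complement.
The integers 20, …, 42 (23 of them) are such a set: any two sum to at least 20+21 = 41 and at most 41+42 = 83 < 84.
By pigeonhole, any 24th integer completes one of the 13 pairs, so 24 choices force a sum of 84.

24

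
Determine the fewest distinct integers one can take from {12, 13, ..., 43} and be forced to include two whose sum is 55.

A set avoiding the sum 55 can contain at most one of each pair {x, 55−x}.
The integers 28, …, 43 (16 of them) are such a set: any two sum to at least 28+29 = 57 > 55.
Any 17th integer completes one of the 16 pairs, so 17 choices force a sum of 55.

17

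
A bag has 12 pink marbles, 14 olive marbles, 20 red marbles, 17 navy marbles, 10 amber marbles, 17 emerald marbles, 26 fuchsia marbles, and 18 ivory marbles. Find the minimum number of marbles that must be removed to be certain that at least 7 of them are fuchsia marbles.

In the worst case for collecting fuchsia marbles, every non-fuchsia marble comes out first.
There are 12 + 14 + 20 + 17 + 10 + 17 + 18 = 108 non-fuchsia marbles altogether.
After those, each further marble must be fuchsia, so 108 + 7 = 115 draws guarantee 7 fuchsia marbles.

115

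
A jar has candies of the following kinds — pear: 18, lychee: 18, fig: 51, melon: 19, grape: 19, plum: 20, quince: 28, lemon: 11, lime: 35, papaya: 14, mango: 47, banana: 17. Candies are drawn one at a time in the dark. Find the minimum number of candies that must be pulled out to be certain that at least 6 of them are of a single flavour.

Put each drawn candy into a box by flavour. The largest draw with every box below 6 takes min(count, 5) from each flavour.
Σ min(cᵢ, 5) = 5 + 5 + 5 + 5 + 5 + 5 + 5 + 5 + 5 + 5 + 5 + 5 = 60.
Draw number 60 + 1 = 61 must push one box to 6.

61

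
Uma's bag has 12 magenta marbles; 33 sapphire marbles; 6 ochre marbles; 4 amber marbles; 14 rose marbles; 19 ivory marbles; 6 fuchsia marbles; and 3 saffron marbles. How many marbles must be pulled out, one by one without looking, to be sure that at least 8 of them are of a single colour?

48

Put each drawn marble into a box by colour. The largest draw with every box below 8 takes min(count, 7) from each colour; colours with fewer than 7 contribute all they have.
Σ min(cᵢ, 7) = 7 + 7 + 6 + 4 + 7 + 7 + 6 + 3 = 47.
Draw number 47 + 1 = 48 must push one box to 8.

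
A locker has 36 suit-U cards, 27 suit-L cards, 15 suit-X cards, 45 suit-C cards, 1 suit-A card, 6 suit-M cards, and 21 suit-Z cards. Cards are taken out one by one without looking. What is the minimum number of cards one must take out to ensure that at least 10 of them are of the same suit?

53

An adversary could hand out at most 9 cards per suit (suit-A, suit-M run out sooner): 9 + 9 + 9 + 9 + 1 + 6 + 9 = 52 cards and still no suit has 10.
By the pigeonhole principle, one more card lands in a suit already at 9, so 53 draws are enough and 52 are not.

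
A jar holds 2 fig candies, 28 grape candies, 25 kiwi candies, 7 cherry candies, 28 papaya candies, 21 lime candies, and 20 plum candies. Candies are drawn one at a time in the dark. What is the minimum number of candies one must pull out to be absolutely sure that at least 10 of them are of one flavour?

By pigeonhole, the 7 flavours are the holes; the candies drawn are the pigeons.
To avoid 10 of any one flavour, the worst case takes at most 9 of each flavour, or every candy of a flavour that has fewer than 9.
That gives 2 + 9 + 9 + 7 + 9 + 9 + 9 = 54 candies with no flavour reaching 10.
The next candy forces some flavour to 10, so 54 + 1 = 55.

55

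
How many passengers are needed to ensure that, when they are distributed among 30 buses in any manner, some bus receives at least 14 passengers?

391

With 390 passengers one could put exactly 13 in each of the 30 buses, and no bus would reach 14.
By the pigeonhole principle, one more passenger must land in a bus that already has 13, giving it 14.
So 30 × 13 + 1 = 391 passengers are required.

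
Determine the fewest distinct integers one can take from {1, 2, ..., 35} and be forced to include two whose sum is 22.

26

A set avoiding the sum 22 can contain at most one of each pair {x, 22−x}, plus the 15 elements whose complement lies outside the range or equal to its own complement.
The integers 11, …, 35 (25 of them) are such a set: any two sum to at least 11+12 = 23 > 22.
Any 26th integer completes one of the 10 pairs, so 26 choices force a sum of 22.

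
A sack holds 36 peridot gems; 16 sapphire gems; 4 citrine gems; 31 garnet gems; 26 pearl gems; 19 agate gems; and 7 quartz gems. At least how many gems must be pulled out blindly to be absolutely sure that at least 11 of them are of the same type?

Pigeonhole: the 7 types are the holes; the gems drawn are the pigeons.
To avoid 11 of any one type, the worst case takes at most 10 of each type, or every gem of a type that has fewer than 10.
That gives 10 + 10 + 4 + 10 + 10 + 10 + 7 = 61 gems with no type reaching 11.
The next gem forces some type to 11, so 61 + 1 = 62.

62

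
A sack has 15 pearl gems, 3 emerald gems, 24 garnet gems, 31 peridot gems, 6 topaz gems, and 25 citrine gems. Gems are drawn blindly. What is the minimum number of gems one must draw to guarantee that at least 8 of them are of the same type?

An adversary could hand out at most 7 gems per type (emerald, topaz run out sooner): 7 + 3 + 7 + 7 + 6 + 7 = 37 gems and still no type has 8.
By pigeonhole, one more gem lands in a type already at 7, so 38 draws are enough and 37 are not.

38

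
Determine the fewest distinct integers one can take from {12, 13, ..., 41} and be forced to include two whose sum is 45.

A set avoiding the sum 45 can contain at most one of each pair {x, 45−x}, plus the 8 elements whose complement lies outside the range.
The integers 23, …, 41 (19 of them) are such a set: any two sum to at least 23+24 = 47 > 45.
Any 20th integer completes one of the 11 pairs, so 20 choices force a sum of 45.

20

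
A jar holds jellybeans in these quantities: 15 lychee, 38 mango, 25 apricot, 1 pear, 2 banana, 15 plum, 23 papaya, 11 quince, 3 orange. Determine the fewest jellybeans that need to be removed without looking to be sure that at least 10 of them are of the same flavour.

Put each drawn jellybean into a box by flavour. The largest draw with every box below 10 takes min(count, 9) from each flavour; flavours with fewer than 9 contribute all they have.
Σ min(cᵢ, 9) = 9 + 9 + 9 + 1 + 2 + 9 + 9 + 9 + 3 = 60.
Draw number 60 + 1 = 61 must push one box to 10.

61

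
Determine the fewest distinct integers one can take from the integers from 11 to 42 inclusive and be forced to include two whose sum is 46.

21

Group the elements by complementary pair {x, 46−x}: {11,35}, {12,34}, {13,33}, …, giving 12 two-element pairs, the single value 23 (it cannot pair with itself since the integers are distinct), and 7 integers whose partner 46−x falls outside [11,42].
By pigeonhole, treating each of those 20 groups as a pigeonhole, one can pick one integer per group — 20 integers — with no two summing to 46.
The 21st integer lands in an occupied pair, forcing a sum of 46.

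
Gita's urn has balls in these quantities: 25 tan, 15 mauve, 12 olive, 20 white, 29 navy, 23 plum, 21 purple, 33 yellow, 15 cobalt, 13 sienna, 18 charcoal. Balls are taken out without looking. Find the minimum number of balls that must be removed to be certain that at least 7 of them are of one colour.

67

An adversary could hand out at most 6 balls per colour: 6 + 6 + 6 + 6 + 6 + 6 + 6 + 6 + 6 + 6 + 6 = 66 balls and still no colour has 7.
Pigeonhole: one more ball lands in a colour already at 6, so 67 draws are enough and 66 are not.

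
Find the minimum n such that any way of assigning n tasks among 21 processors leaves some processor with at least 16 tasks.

316

With 315 tasks one could put exactly 15 in each of the 21 processors, and no processor would reach 16.
By the pigeonhole principle, one more task must land in a processor that already has 15, giving it 16.
So 21 × 15 + 1 = 316 tasks are required.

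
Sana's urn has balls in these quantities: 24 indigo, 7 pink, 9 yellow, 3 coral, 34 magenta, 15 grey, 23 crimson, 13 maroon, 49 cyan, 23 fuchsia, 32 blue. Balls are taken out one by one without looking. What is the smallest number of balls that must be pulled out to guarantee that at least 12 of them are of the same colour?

By the pigeonhole principle, the 11 colours are the holes; the balls drawn are the pigeons.
To avoid 12 of any one colour, the worst case takes at most 11 of each colour, or every ball of a colour that has fewer than 11.
That gives 11 + 7 + 9 + 3 + 11 + 11 + 11 + 11 + 11 + 11 + 11 = 107 balls with no colour reaching 12.
The next ball forces some colour to 12, so 107 + 1 = 108.

108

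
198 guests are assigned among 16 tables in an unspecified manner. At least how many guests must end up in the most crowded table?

13

The 16 tables are the holes and the 198 guests are the pigeons.
If every table held at most 12 guests, the total would be at most 16 × 12 = 192, which is less than 198.
So some table holds at least ⌈198/16⌉ = 13 guests.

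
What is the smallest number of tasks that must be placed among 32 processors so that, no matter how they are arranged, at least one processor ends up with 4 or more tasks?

97

With 96 tasks one could put exactly 3 in each of the 32 processors, and no processor would reach 4.
One more task must land in a processor that already has 3, giving it 4.
So 32 × 3 + 1 = 97 tasks are required.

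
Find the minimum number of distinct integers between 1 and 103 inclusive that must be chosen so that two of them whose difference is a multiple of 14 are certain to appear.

Integers whose pairwise differences are multiples of 14 are exactly those sharing a remainder mod 14. By pigeonhole, the 14 residue classes mod 14 are the pigeonholes.
With 14 integers one could put 1 in each residue class and have no class reach 2.
The 15th integer pushes some class to 2, so 14·1 + 1 = 15.

15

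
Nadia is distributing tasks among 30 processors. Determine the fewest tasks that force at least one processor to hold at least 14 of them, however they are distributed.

With 390 tasks one could put exactly 13 in each of the 30 processors, and no processor would reach 14.
By the pigeonhole principle, one more task must land in a processor that already has 13, giving it 14.
So 30 × 13 + 1 = 391 tasks are required.

391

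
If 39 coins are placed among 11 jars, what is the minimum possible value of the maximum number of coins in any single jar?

4

The 11 jars are the holes and the 39 coins are the pigeons.
If every jar held at most 3 coins, the total would be at most 11 × 3 = 33, which is less than 39.
So some jar holds at least ⌈39/11⌉ = 4 coins.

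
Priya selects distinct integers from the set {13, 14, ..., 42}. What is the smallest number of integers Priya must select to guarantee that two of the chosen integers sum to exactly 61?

19

Two chosen integers sum to 61 exactly when both halves of some pair {x, 61−x} with 19 ≤ x ≤ 61−x ≤ 42 are chosen — 12 such pairs.
The remaining 6 elements (those with no distinct partner in range) can never complete a 61-sum, so the worst case takes all of them and one from each pair: 6 + 12 = 18.
By pigeonhole, the 19th integer has to be the second member of some pair, so 18 + 1 = 19.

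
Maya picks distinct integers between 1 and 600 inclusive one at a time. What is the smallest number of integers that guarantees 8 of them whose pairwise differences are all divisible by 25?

176

Integers whose pairwise differences are multiples of 25 are exactly those sharing a remainder mod 25. The 25 residue classes mod 25 are the pigeonholes.
With 175 integers one could put 7 in each residue class and have no class reach 8.
The 176th integer pushes some class to 8, so 25·7 + 1 = 176.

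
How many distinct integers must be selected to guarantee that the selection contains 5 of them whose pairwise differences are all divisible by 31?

125

Integers whose pairwise differences are multiples of 31 are exactly those sharing a remainder mod 31. By pigeonhole, the 31 residue classes mod 31 are the pigeonholes.
With 124 integers one could put 4 in each residue class and have no class reach 5.
The 125th integer pushes some class to 5, so 31·4 + 1 = 125.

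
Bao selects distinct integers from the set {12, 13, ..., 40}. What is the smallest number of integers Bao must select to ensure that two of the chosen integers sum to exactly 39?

Group the elements by complementary pair {x, 39−x}: {12,27}, {13,26}, {14,25}, …, giving 8 two-element pairs and 13 integers whose partner 39−x falls outside [12,40].
Pigeonhole: treating each of those 21 groups as a pigeonhole, one can pick one integer per group — 21 integers — with no two summing to 39.
The 22nd integer lands in an occupied pair, forcing a sum of 39.

22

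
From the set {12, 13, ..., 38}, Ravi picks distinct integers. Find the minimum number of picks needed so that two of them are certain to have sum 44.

A set avoiding the sum 44 can contain at most one of each pair {x, 44−x}, plus the 7 elements whose complement lies outside the range or equal to its own complement.
The integers 22, …, 38 (17 of them) are such a set: any two sum to at least 22+23 = 45 > 44.
Pigeonhole: any 18th integer completes one of the 10 pairs, so 18 choices force a sum of 44.

18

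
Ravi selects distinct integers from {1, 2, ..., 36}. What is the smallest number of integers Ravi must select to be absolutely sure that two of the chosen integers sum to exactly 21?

Group the elements by complementary pair {x, 21−x}: {1,20}, {2,19}, {3,18}, …, giving 10 two-element pairs and 16 integers whose partner 21−x falls outside [1,36].
Treating each of those 26 groups as a pigeonhole, one can pick one integer per group — 26 integers — with no two summing to 21.
The 27th integer lands in an occupied pair, forcing a sum of 21.

27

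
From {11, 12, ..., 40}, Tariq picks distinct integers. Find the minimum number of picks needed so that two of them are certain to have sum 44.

Two chosen integers sum to 44 exactly when both halves of some pair {x, 44−x} with 11 ≤ x ≤ 44−x ≤ 33 are chosen — 11 such pairs.
The remaining 8 elements (those with no distinct partner in range) can never complete a 44-sum, so the worst case takes all of them and one from each pair: 8 + 11 = 19.
The 20th integer has to be the second member of some pair, so 19 + 1 = 20.

20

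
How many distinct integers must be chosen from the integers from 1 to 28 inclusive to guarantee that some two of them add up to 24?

Two chosen integers sum to 24 exactly when both halves of some pair {x, 24−x} with 1 ≤ x ≤ 24−x ≤ 23 are chosen — 11 such pairs.
The remaining 6 elements (those with no distinct partner in range) can never complete a 24-sum, so the worst case takes all of them and one from each pair: 6 + 11 = 17.
By pigeonhole, the 18th integer has to be the second member of some pair, so 17 + 1 = 18.

18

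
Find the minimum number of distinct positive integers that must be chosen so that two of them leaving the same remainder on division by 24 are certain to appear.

Pigeonhole: the 24 residue classes mod 24 are the pigeonholes.
With 24 integers one could put 1 in each residue class and have no class reach 2.
The 25th integer pushes some class to 2, so 24·1 + 1 = 25.

25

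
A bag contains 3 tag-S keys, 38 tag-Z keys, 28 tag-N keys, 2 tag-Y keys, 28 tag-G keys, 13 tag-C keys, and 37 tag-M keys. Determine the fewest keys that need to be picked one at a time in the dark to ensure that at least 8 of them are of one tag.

An adversary could hand out at most 7 keys per tag (tag-S, tag-Y run out sooner): 3 + 7 + 7 + 2 + 7 + 7 + 7 = 40 keys and still no tag has 8.
One more key lands in a tag already at 7, so 41 draws are enough and 40 are not.

41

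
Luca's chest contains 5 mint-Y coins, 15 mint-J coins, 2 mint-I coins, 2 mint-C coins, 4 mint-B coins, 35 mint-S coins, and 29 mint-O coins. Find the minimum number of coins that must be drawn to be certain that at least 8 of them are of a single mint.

35

The 7 mints are the holes; the coins drawn are the pigeons.
To avoid 8 of any one mint, the worst case takes at most 7 of each mint, or every coin of a mint that has fewer than 7.
That gives 5 + 7 + 2 + 2 + 4 + 7 + 7 = 34 coins with no mint reaching 8.
The next coin forces some mint to 8, so 34 + 1 = 35.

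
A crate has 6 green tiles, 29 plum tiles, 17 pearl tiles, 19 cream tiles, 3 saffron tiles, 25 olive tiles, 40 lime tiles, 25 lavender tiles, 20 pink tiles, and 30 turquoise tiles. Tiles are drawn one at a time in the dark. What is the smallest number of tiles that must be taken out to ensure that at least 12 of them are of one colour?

By the pigeonhole principle, the 10 colours are the holes; the tiles drawn are the pigeons.
To avoid 12 of any one colour, the worst case takes at most 11 of each colour, or every tile of a colour that has fewer than 11.
That gives 6 + 11 + 11 + 11 + 3 + 11 + 11 + 11 + 11 + 11 = 97 tiles with no colour reaching 12.
The next tile forces some colour to 12, so 97 + 1 = 98.

98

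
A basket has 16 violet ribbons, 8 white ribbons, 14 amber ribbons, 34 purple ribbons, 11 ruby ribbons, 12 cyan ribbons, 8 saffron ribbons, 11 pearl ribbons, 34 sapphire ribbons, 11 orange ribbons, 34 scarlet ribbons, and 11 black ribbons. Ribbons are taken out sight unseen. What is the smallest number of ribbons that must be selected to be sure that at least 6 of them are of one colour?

61

By the pigeonhole principle, put each drawn ribbon into a box by colour. The largest draw with every box below 6 takes min(count, 5) from each colour.
Σ min(cᵢ, 5) = 5 + 5 + 5 + 5 + 5 + 5 + 5 + 5 + 5 + 5 + 5 + 5 = 60.
Draw number 60 + 1 = 61 must push one box to 6.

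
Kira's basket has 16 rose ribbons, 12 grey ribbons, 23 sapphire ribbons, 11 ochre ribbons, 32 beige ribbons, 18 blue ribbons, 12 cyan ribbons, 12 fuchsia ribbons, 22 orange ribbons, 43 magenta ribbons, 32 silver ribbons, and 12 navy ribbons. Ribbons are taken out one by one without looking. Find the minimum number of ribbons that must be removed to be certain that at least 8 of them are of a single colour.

Pigeonhole: the 12 colours are the holes; the ribbons drawn are the pigeons.
To avoid 8 of any one colour, the worst case takes at most 7 of each colour.
That gives 7 + 7 + 7 + 7 + 7 + 7 + 7 + 7 + 7 + 7 + 7 + 7 = 84 ribbons with no colour reaching 8.
The next ribbon forces some colour to 8, so 84 + 1 = 85.

85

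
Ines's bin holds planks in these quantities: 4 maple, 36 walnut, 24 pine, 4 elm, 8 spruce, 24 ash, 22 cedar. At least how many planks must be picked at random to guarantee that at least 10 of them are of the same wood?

53

Pigeonhole: put each drawn plank into a box by wood. The largest draw with every box below 10 takes min(count, 9) from each wood; woods with fewer than 9 contribute all they have.
Σ min(cᵢ, 9) = 4 + 9 + 9 + 4 + 8 + 9 + 9 = 52.
Draw number 52 + 1 = 53 must push one box to 10.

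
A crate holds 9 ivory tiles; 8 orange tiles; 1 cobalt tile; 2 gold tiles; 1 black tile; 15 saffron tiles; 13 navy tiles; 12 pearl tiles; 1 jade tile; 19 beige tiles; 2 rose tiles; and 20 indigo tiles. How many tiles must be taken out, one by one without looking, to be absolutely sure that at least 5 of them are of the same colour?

An adversary could hand out at most 4 tiles per colour (5 colours run out sooner): 4 + 4 + 1 + 2 + 1 + 4 + 4 + 4 + 1 + 4 + 2 + 4 = 35 tiles and still no colour has 5.
Pigeonhole: one more tile lands in a colour already at 4, so 36 draws are enough and 35 are not.

36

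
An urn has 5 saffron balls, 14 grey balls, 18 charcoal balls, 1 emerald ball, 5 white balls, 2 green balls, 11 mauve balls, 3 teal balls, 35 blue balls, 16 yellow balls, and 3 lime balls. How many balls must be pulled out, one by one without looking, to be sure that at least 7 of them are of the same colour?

50

Pigeonhole: the 11 colours are the holes; the balls drawn are the pigeons.
To avoid 7 of any one colour, the worst case takes at most 6 of each colour, or every ball of a colour that has fewer than 6.
That gives 5 + 6 + 6 + 1 + 5 + 2 + 6 + 3 + 6 + 6 + 3 = 49 balls with no colour reaching 7.
The next ball forces some colour to 7, so 49 + 1 = 50.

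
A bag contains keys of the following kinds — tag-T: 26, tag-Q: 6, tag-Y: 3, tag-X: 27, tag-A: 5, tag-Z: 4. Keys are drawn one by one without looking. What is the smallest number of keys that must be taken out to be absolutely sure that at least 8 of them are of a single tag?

An adversary could hand out at most 7 keys per tag (4 tags run out sooner): 7 + 6 + 3 + 7 + 5 + 4 = 32 keys and still no tag has 8.
Pigeonhole: one more key lands in a tag already at 7, so 33 draws are enough and 32 are not.

33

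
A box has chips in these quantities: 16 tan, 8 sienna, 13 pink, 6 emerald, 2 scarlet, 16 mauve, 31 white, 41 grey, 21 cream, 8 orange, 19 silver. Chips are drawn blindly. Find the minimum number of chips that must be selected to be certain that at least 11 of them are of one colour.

An adversary could hand out at most 10 chips per colour (4 colours run out sooner): 10 + 8 + 10 + 6 + 2 + 10 + 10 + 10 + 10 + 8 + 10 = 94 chips and still no colour has 11.
One more chip lands in a colour already at 10, so 95 draws are enough and 94 are not.

95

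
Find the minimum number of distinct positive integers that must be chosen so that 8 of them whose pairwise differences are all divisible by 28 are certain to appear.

Integers whose pairwise differences are multiples of 28 are exactly those sharing a remainder mod 28. The 28 residue classes mod 28 are the pigeonholes.
With 196 integers one could put 7 in each residue class and have no class reach 8.
The 197th integer pushes some class to 8, so 28·7 + 1 = 197.

197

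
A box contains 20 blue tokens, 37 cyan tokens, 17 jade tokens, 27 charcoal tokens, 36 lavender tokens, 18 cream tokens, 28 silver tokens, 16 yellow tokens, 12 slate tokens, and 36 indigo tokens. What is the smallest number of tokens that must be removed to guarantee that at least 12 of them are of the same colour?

111

By pigeonhole, the 10 colours are the holes; the tokens drawn are the pigeons.
To avoid 12 of any one colour, the worst case takes at most 11 of each colour.
That gives 11 + 11 + 11 + 11 + 11 + 11 + 11 + 11 + 11 + 11 = 110 tokens with no colour reaching 12.
The next token forces some colour to 12, so 110 + 1 = 111.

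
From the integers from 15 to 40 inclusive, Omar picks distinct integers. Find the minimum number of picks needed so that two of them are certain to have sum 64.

19

Two chosen integers sum to 64 exactly when both halves of some pair {x, 64−x} with 24 ≤ x ≤ 64−x ≤ 40 are chosen — 8 such pairs.
The remaining 10 elements (those with no distinct partner in range) can never complete a 64-sum, so the worst case takes all of them and one from each pair: 10 + 8 = 18.
By pigeonhole, the 19th integer has to be the second member of some pair, so 18 + 1 = 19.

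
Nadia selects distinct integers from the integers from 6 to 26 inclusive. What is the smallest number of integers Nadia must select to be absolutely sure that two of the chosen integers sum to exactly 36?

14

A set avoiding the sum 36 can contain at most one of each pair {x, 36−x}, plus the 5 elements whose complement lies outside the range or equal to its own complement.
The integers 6, …, 18 (13 of them) are such a set: any two sum to at least 6+7 = 13 and at most 17+18 = 35 < 36.
Pigeonhole: any 14th integer completes one of the 8 pairs, so 14 choices force a sum of 36.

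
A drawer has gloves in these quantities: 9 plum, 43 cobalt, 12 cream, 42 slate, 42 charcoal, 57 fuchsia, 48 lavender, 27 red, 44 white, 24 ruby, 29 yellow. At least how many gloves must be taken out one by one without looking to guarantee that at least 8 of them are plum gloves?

376

In the worst case for collecting plum gloves, every non-plum glove comes out first.
There are 43 + 12 + 42 + 42 + 57 + 48 + 27 + 44 + 24 + 29 = 368 non-plum gloves altogether.
After those, each further glove must be plum, so 368 + 8 = 376 draws guarantee 8 plum gloves.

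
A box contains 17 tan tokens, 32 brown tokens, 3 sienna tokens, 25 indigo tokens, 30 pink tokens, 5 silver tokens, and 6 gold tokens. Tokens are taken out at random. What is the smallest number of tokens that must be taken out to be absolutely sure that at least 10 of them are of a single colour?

An adversary could hand out at most 9 tokens per colour (sienna, silver, gold run out sooner): 9 + 9 + 3 + 9 + 9 + 5 + 6 = 50 tokens and still no colour has 10.
One more token lands in a colour already at 9, so 51 draws are enough and 50 are not.

51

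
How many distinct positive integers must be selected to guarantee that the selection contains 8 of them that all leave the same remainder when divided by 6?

The 6 residue classes mod 6 are the pigeonholes.
With 42 integers one could put 7 in each residue class and have no class reach 8.
The 43rd integer pushes some class to 8, so 6·7 + 1 = 43.

43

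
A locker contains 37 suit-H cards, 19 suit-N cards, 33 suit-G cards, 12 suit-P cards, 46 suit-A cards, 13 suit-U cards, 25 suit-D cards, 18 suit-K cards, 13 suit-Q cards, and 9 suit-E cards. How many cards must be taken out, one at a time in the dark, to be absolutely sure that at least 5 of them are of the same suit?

41

Put each drawn card into a box by suit. The largest draw with every box below 5 takes min(count, 4) from each suit.
Σ min(cᵢ, 4) = 4 + 4 + 4 + 4 + 4 + 4 + 4 + 4 + 4 + 4 = 40.
Draw number 40 + 1 = 41 must push one box to 5.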